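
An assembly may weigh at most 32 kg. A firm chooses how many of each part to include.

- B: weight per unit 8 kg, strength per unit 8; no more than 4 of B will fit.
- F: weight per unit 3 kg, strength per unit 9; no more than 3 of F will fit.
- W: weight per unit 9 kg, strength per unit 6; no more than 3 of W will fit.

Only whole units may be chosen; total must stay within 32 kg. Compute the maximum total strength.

F has the best ratio (9/3); taking only F gives at most 3×9 = 27 (stopped by the supply cap of 3).
Mixing does better — 2×B and 3×F: weight 25 ≤ 32, strength 2·8 + 3·9 = 43.

43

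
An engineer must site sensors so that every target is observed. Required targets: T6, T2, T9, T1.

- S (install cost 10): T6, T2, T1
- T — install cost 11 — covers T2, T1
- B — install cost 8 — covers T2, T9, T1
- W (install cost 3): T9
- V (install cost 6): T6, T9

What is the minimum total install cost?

This is an integer covering problem.
The greedy cost-per-new-target heuristic would pick B and V for 14, but a cheaper cover exists.
Choose S and W: together they cover T6, T2, T9, T1 — every target.
Total install cost: 10 + 3 = 13.
No cover costs less than 13.

13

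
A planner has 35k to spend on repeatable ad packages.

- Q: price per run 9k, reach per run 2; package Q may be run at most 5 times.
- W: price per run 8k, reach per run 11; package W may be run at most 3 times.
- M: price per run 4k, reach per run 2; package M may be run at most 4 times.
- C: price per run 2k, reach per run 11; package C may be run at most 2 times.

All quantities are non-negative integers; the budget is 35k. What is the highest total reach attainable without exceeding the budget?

3×W, 1×M, and 2×C: price 32 ≤ 35, reach 3·11 + 1·2 + 2·11 = 57.
3×W and 2×C: price 28 ≤ 35, reach 3·11 + 2·11 = 55.
Best is 57.

57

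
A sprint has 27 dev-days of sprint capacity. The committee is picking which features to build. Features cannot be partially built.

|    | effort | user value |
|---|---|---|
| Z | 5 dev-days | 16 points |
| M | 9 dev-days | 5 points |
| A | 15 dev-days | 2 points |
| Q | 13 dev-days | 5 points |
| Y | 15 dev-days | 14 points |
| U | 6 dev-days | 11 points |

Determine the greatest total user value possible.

This is a 0-1 knapsack instance.
Take Z, Y, and U: effort 5 + 15 + 6 = 26 ≤ 27, user value 16 + 14 + 11 = 41.
No other feasible combination does better.

41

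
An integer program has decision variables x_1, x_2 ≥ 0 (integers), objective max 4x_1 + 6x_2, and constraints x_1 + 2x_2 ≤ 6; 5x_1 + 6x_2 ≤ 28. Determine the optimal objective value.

22

The continuous relaxation peaks at (5, 0.5) with value 23.00; rounding to a feasible lattice point costs some objective.
(x_1,x_2)=(4,1): 1·4+2·1=6≤6, 5·4+6·1=26≤28, objective 22.
(x_1,x_2)=(5,0): 1·5+2·0=5≤6, 5·5+6·0=25≤28, objective 20.
(x_1,x_2)=(3,1): 1·3+2·1=5≤6, 5·3+6·1=21≤28, objective 18.
(x_1,x_2)=(4,0): 1·4+2·0=4≤6, 5·4+6·0=20≤28, objective 16.
The best lattice point is (4,1), giving 22.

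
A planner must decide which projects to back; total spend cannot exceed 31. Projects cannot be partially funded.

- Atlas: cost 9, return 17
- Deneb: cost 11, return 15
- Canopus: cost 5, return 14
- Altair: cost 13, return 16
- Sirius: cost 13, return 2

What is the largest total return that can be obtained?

Allowing fractional choices, the relaxed optimum would be about 53.4, but projects are indivisible.
Atlas + Canopus + Altair: cost 9 + 5 + 13 = 27 ≤ 31, return 17 + 14 + 16 = 47.
Atlas + Deneb + Canopus: cost 9 + 11 + 5 = 25 ≤ 31, return 17 + 15 + 14 = 46.
Best is Atlas, Canopus, and Altair with total return 47.

47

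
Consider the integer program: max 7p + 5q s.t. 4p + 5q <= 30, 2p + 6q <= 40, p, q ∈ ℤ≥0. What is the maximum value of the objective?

Relaxing integrality, the LP optimum is 52.50 at (p,q) = (7.5, 0), which is not an integer point.
(p,q)=(7,0): 4·7+5·0=28≤30, 2·7+6·0=14≤40, objective 49.
(p,q)=(6,1): 4·6+5·1=29≤30, 2·6+6·1=18≤40, objective 47.
The best lattice point is (7,0), giving 49.

49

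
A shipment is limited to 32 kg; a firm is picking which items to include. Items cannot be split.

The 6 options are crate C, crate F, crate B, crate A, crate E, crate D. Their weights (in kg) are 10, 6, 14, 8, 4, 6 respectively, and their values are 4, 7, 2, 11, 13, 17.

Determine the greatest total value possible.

Allowing fractional choices, the relaxed optimum would be about 51.2, but items are indivisible.
crate B + crate A + crate E + crate D: weight 14 + 8 + 4 + 6 = 32 ≤ 32, value 2 + 11 + 13 + 17 = 43.
crate C + crate A + crate E + crate D: weight 10 + 8 + 4 + 6 = 28 ≤ 32, value 4 + 11 + 13 + 17 = 45.
crate F + crate A + crate E + crate D: weight 6 + 8 + 4 + 6 = 24 ≤ 32, value 7 + 11 + 13 + 17 = 48.
Best is crate F, crate A, crate E, and crate D with total value 48.

48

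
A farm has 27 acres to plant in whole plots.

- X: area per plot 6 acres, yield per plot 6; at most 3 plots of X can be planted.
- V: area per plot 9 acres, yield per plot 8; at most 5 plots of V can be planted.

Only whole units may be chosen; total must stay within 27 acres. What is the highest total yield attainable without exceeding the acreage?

26

3×V: area 27 ≤ 27, yield 3·8 = 24.
3×X and 1×V: area 27 ≤ 27, yield 3·6 + 1·8 = 26.
Best is 26.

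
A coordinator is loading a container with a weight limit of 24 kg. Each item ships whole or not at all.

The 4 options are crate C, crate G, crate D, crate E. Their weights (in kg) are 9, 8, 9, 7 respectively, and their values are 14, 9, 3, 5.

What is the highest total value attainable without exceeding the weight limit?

crate C + crate G: weight 9 + 8 = 17 ≤ 24, value 14 + 9 = 23.
crate C + crate G + crate E: weight 9 + 8 + 7 = 24 ≤ 24, value 14 + 9 + 5 = 28.
Best is crate C, crate G, and crate E with total value 28.

28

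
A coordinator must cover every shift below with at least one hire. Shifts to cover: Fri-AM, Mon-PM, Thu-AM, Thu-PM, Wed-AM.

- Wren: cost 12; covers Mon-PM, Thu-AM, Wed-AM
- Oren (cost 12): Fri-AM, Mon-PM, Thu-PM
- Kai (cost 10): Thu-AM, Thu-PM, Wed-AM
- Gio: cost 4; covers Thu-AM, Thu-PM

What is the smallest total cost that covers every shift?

22

Choose Oren and Kai: together they cover Fri-AM, Mon-PM, Thu-AM, Thu-PM, Wed-AM — every shift.
Total cost: 12 + 10 = 22.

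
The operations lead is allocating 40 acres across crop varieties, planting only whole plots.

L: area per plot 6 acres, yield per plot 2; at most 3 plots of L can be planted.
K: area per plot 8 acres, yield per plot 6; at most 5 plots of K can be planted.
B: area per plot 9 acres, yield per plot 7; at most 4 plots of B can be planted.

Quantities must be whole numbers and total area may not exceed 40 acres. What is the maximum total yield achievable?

5×K: area 40 ≤ 40, yield 5·6 = 30.
4×B: area 36 ≤ 40, yield 4·7 = 28.
Best is 30.

30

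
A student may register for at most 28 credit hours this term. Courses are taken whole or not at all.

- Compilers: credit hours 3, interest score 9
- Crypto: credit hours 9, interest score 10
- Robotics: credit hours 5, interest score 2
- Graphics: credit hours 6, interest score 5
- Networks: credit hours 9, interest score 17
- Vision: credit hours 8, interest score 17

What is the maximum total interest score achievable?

48

Allowing fractional choices, the relaxed optimum would be about 51.9, but courses are indivisible.
Compilers + Graphics + Networks + Vision: credit hours 3 + 6 + 9 + 8 = 26 ≤ 28, interest score 9 + 5 + 17 + 17 = 48.
Crypto + Networks + Vision: credit hours 9 + 9 + 8 = 26 ≤ 28, interest score 10 + 17 + 17 = 44.
Compilers + Robotics + Networks + Vision: credit hours 3 + 5 + 9 + 8 = 25 ≤ 28, interest score 9 + 2 + 17 + 17 = 45.
Best is Compilers, Graphics, Networks, and Vision with total interest score 48.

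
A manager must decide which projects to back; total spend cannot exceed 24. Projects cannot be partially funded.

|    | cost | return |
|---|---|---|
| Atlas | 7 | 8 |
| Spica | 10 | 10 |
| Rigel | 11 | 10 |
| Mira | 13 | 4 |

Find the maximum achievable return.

20

Atlas + Spica: cost 7 + 10 = 17 ≤ 24, return 8 + 10 = 18.
Spica + Rigel: cost 10 + 11 = 21 ≤ 24, return 10 + 10 = 20.
Best is Spica and Rigel with total return 20.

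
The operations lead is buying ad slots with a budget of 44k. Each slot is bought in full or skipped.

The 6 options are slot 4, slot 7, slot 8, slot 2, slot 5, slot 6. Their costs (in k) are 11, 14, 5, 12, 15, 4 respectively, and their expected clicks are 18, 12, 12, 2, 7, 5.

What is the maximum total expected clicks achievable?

slot 4 + slot 7 + slot 8 + slot 2: cost 11 + 14 + 5 + 12 = 42 ≤ 44, expected clicks 18 + 12 + 12 + 2 = 44.
slot 4 + slot 7 + slot 8: cost 11 + 14 + 5 = 30 ≤ 44, expected clicks 18 + 12 + 12 = 42.
slot 4 + slot 7 + slot 8 + slot 6: cost 11 + 14 + 5 + 4 = 34 ≤ 44, expected clicks 18 + 12 + 12 + 5 = 47.
Best is slot 4, slot 7, slot 8, and slot 6 with total expected clicks 47.

47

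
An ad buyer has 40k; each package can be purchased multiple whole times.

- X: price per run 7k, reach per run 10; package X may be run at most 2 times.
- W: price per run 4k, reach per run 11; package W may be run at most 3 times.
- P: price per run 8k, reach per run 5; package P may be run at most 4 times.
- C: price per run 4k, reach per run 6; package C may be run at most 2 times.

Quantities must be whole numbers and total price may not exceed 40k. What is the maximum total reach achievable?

2×X, 3×W, and 2×C: price 34 ≤ 40, reach 2·10 + 3·11 + 2·6 = 65.
2×X, 3×W, 1×P, and 1×C: price 38 ≤ 40, reach 2·10 + 3·11 + 1·5 + 1·6 = 64.
Best is 65.

65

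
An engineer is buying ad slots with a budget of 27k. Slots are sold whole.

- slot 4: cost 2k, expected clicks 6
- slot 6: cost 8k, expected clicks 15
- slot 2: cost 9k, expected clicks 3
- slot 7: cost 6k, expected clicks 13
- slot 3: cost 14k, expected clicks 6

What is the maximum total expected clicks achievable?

slot 6 + slot 2 + slot 7: cost 8 + 9 + 6 = 23 ≤ 27, expected clicks 15 + 3 + 13 = 31.
slot 4 + slot 6 + slot 2 + slot 7: cost 2 + 8 + 9 + 6 = 25 ≤ 27, expected clicks 6 + 15 + 3 + 13 = 37.
slot 4 + slot 6 + slot 7: cost 2 + 8 + 6 = 16 ≤ 27, expected clicks 6 + 15 + 13 = 34.
Best is slot 4, slot 6, slot 2, and slot 7 with total expected clicks 37.

37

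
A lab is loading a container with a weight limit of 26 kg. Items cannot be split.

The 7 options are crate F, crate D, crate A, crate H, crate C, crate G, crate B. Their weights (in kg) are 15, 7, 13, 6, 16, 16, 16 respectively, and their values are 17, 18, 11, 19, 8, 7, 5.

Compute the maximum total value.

48

This is a 0-1 knapsack instance.
Allowing fractional choices, the relaxed optimum would be about 51.7, but items are indivisible.
crate F + crate H: weight 15 + 6 = 21 ≤ 26, value 17 + 19 = 36.
crate D + crate H: weight 7 + 6 = 13 ≤ 26, value 18 + 19 = 37.
crate D + crate A + crate H: weight 7 + 13 + 6 = 26 ≤ 26, value 18 + 11 + 19 = 48.
Best is crate D, crate A, and crate H with total value 48.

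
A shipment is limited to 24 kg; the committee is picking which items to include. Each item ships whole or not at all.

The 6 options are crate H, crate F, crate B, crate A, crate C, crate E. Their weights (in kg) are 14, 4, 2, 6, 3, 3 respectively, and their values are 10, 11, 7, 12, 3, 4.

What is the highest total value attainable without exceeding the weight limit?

Allowing fractional choices, the relaxed optimum would be about 41.3, but items are indivisible.
crate F + crate B + crate A + crate E: weight 4 + 2 + 6 + 3 = 15 ≤ 24, value 11 + 7 + 12 + 4 = 34.
crate F + crate B + crate A + crate C + crate E: weight 4 + 2 + 6 + 3 + 3 = 18 ≤ 24, value 11 + 7 + 12 + 3 + 4 = 37.
Best is crate F, crate B, crate A, crate C, and crate E with total value 37.

37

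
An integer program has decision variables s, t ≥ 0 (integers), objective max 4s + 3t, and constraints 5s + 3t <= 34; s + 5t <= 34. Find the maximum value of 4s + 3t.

(s,t)=(3,6): 5·3+3·6=33≤34, 1·3+5·6=33≤34, objective 30.
(s,t)=(3,5): 5·3+3·5=30≤34, 1·3+5·5=28≤34, objective 27.
The best lattice point is (3,6), giving 30.

30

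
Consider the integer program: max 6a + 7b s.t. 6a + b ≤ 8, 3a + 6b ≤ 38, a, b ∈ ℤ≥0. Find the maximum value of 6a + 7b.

(a,b)=(0,6) is feasible, giving 42.
(a,b)=(0,5) is feasible, giving 35.
Maximum is 42 at (a,b)=(0,6).

42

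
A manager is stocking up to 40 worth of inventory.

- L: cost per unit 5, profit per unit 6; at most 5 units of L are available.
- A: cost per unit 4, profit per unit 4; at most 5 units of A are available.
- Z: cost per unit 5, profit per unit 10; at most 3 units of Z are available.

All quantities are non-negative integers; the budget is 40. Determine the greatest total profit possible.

60

Z has the best ratio (10/5); taking only Z gives at most 3×10 = 30 (stopped by the supply cap of 3).
Mixing does better — 5×L and 3×Z: cost 40 ≤ 40, profit 5·6 + 3·10 = 60.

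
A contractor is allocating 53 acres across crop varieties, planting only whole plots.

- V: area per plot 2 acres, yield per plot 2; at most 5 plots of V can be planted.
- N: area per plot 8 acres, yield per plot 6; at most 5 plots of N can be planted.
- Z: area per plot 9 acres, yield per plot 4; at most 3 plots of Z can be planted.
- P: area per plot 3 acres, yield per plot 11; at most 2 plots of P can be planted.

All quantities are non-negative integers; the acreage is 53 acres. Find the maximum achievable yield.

58

P has the best ratio (11/3); taking only P gives at most 2×11 = 22 (stopped by the supply cap of 2).
Mixing does better — 3×V, 5×N, and 2×P: area 52 ≤ 53, yield 3·2 + 5·6 + 2·11 = 58.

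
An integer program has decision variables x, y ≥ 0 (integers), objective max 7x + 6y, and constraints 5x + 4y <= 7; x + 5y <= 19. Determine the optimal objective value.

(x,y)=(1,0): 5·1+4·0=5≤7, 1·1+5·0=1≤19, objective 7.
(x,y)=(0,1): 5·0+4·1=4≤7, 1·0+5·1=5≤19, objective 6.
(x,y)=(0,0): 5·0+4·0=0≤7, 1·0+5·0=0≤19, objective 0.
The best lattice point is (1,0), giving 7.

7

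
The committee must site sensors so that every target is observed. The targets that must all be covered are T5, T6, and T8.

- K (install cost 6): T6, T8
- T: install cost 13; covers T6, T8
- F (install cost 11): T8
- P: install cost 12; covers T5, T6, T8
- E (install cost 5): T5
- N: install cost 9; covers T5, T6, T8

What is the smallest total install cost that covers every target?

9

N alone covers T5, T6, T8 — every target.
Total install cost: 9.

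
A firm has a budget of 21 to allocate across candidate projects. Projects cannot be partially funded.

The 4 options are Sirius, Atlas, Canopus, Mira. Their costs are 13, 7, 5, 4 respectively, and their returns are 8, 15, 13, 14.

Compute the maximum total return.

42

This is a 0-1 knapsack instance.
Allowing fractional choices, the relaxed optimum would be about 45.1, but projects are indivisible.
Atlas + Canopus: cost 7 + 5 = 12 ≤ 21, return 15 + 13 = 28.
Atlas + Canopus + Mira: cost 7 + 5 + 4 = 16 ≤ 21, return 15 + 13 + 14 = 42.
Atlas + Mira: cost 7 + 4 = 11 ≤ 21, return 15 + 14 = 29.
Best is Atlas, Canopus, and Mira with total return 42.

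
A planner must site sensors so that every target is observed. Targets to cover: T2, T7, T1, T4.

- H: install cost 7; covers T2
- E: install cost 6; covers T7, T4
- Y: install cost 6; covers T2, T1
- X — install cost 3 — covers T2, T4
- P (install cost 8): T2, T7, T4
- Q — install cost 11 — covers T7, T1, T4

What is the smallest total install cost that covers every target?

The greedy cost-per-new-target heuristic would pick X and Q for 14, but a cheaper cover exists.
Choose E and Y: together they cover T2, T7, T1, T4 — every target.
Total install cost: 6 + 6 = 12.
No cover costs less than 12.

12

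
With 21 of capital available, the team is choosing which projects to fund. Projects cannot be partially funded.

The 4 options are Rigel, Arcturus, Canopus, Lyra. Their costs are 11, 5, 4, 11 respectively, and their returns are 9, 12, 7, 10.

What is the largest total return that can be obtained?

Arcturus + Canopus + Lyra: cost 5 + 4 + 11 = 20 ≤ 21, return 12 + 7 + 10 = 29.
Rigel + Arcturus + Canopus: cost 11 + 5 + 4 = 20 ≤ 21, return 9 + 12 + 7 = 28.
Best is Arcturus, Canopus, and Lyra with total return 29.

29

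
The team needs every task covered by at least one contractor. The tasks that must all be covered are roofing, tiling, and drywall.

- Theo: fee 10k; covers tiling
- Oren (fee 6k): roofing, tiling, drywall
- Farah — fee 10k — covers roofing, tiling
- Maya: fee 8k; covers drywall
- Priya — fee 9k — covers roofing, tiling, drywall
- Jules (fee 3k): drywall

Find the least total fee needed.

6

This is an integer covering problem.
Oren alone covers roofing, tiling, drywall — every task.
Total fee: 6.
No cover costs less than 6.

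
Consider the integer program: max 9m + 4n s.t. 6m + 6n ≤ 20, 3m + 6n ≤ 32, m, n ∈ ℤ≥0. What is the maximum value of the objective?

The continuous relaxation peaks at (3.33, 0) with value 30.00; rounding to a feasible lattice point costs some objective.
(m,n)=(3,0): 6·3+6·0=18≤20, 3·3+6·0=9≤32, objective 27.
(m,n)=(2,1): 6·2+6·1=18≤20, 3·2+6·1=12≤32, objective 22.
(m,n)=(2,0): 6·2+6·0=12≤20, 3·2+6·0=6≤32, objective 18.
No feasible integer point exceeds 27.

27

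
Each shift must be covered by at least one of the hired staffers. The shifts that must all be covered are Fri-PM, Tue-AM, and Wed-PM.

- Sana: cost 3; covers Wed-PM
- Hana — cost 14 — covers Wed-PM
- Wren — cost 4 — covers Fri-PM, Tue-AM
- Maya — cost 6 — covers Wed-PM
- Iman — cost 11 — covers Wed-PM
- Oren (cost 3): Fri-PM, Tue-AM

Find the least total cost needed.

Choose Sana and Oren: together they cover Fri-PM, Tue-AM, Wed-PM — every shift.
Total cost: 3 + 3 = 6.
No cover costs less than 6.

6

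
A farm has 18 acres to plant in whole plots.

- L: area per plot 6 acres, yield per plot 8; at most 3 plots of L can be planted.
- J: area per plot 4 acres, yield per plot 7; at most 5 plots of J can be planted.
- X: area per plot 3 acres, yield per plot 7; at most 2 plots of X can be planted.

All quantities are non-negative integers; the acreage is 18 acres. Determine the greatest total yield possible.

35

X has the best ratio (7/3); taking only X gives at most 2×7 = 14 (stopped by the supply cap of 2).
Mixing does better — 3×J and 2×X: area 18 ≤ 18, yield 3·7 + 2·7 = 35.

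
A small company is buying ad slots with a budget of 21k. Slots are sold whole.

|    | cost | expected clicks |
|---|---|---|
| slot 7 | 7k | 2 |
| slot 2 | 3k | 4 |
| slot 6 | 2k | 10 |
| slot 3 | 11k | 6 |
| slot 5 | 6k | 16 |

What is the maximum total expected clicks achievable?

32

Take slot 7, slot 2, slot 6, and slot 5: cost 7 + 3 + 2 + 6 = 18 ≤ 21, expected clicks 2 + 4 + 10 + 16 = 32.
No feasible combination exceeds this.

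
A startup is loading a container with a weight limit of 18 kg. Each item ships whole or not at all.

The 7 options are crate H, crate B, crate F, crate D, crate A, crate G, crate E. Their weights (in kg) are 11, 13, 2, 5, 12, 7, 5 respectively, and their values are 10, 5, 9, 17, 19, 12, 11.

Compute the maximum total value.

Take crate D, crate G, and crate E: weight 5 + 7 + 5 = 17 ≤ 18, value 17 + 12 + 11 = 40.
No other feasible combination does better.

40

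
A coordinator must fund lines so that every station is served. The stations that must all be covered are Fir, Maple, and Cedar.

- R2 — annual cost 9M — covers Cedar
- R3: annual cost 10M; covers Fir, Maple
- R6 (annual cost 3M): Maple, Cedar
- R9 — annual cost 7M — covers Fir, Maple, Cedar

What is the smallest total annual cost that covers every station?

This is an integer covering problem.
The greedy cost-per-new-station heuristic would pick R6 and R9 for 10, but a cheaper cover exists.
R9 alone covers Fir, Maple, Cedar — every station.
Total annual cost: 7.
No cover costs less than 7.

7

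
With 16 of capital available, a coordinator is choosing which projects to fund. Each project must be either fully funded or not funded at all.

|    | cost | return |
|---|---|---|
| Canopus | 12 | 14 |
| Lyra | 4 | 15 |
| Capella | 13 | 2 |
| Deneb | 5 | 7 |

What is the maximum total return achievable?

Allowing fractional choices, the relaxed optimum would be about 30.2, but projects are indivisible.
Canopus + Lyra: cost 12 + 4 = 16 ≤ 16, return 14 + 15 = 29.
Lyra + Deneb: cost 4 + 5 = 9 ≤ 16, return 15 + 7 = 22.
Lyra: cost 4 ≤ 16, return 15.
Best is Canopus and Lyra with total return 29.

29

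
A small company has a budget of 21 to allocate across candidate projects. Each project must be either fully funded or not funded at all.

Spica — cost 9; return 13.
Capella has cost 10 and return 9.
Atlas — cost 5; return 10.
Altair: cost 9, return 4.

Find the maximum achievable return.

Allowing fractional choices, the relaxed optimum would be about 29.3, but projects are indivisible.
Spica + Capella: cost 9 + 10 = 19 ≤ 21, return 13 + 9 = 22.
Spica + Atlas: cost 9 + 5 = 14 ≤ 21, return 13 + 10 = 23.
Best is Spica and Atlas with total return 23.

23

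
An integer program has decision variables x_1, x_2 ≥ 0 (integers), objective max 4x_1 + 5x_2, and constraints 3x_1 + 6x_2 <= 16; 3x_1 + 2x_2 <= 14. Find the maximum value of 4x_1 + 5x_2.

17

The continuous relaxation peaks at (4.33, 0.5) with value 19.83; rounding to a feasible lattice point costs some objective.
(x_1,x_2)=(3,1): 3·3+6·1=15≤16, 3·3+2·1=11≤14, objective 17.
(x_1,x_2)=(4,0): 3·4+6·0=12≤16, 3·4+2·0=12≤14, objective 16.
No feasible integer point exceeds 17.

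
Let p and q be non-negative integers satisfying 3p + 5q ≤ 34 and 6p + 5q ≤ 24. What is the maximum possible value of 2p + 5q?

The continuous relaxation peaks at (0, 4.8) with value 24.00; rounding to a feasible lattice point costs some objective.
(p,q)=(0,4): 3·0+5·4=20≤34, 6·0+5·4=20≤24, objective 20.
(p,q)=(1,3): 3·1+5·3=18≤34, 6·1+5·3=21≤24, objective 17.
(p,q)=(0,3): 3·0+5·3=15≤34, 6·0+5·3=15≤24, objective 15.
The best lattice point is (0,4), giving 20.

20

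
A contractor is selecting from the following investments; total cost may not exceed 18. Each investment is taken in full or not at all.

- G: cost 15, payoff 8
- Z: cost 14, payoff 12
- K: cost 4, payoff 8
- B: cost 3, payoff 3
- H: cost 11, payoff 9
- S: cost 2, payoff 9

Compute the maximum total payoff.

26

This is a 0-1 knapsack instance.
K + H + S: cost 4 + 11 + 2 = 17 ≤ 18, payoff 8 + 9 + 9 = 26.
Z + S: cost 14 + 2 = 16 ≤ 18, payoff 12 + 9 = 21.
Best is K, H, and S with total payoff 26.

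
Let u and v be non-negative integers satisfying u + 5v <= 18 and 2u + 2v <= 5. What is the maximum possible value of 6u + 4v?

12

(u,v)=(2,0): 1·2+5·0=2≤18, 2·2+2·0=4≤5, objective 12.
(u,v)=(1,1): 1·1+5·1=6≤18, 2·1+2·1=4≤5, objective 10.
(u,v)=(1,0): 1·1+5·0=1≤18, 2·1+2·0=2≤5, objective 6.
Maximum is 12 at (u,v)=(2,0).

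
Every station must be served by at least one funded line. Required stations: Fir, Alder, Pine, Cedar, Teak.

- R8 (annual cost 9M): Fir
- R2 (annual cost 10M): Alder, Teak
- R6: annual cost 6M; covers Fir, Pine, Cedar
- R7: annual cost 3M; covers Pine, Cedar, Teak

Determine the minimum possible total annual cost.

This is an integer covering problem.
The greedy cost-per-new-station heuristic would pick R7, R6, and R2 for 19, but a cheaper cover exists.
Choose R2 and R6: together they cover Fir, Alder, Pine, Cedar, Teak — every station.
Total annual cost: 10 + 6 = 16.
No cover costs less than 16.

16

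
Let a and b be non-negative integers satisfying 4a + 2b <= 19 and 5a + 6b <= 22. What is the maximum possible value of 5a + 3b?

20

(a,b)=(4,0) is feasible, giving 20.
(a,b)=(3,1) is feasible, giving 18.
(a,b)=(3,0) is feasible, giving 15.
No feasible integer point exceeds 20.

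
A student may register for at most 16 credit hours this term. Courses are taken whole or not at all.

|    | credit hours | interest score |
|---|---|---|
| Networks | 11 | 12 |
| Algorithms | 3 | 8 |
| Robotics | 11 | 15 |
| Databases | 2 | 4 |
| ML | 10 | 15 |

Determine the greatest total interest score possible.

Treat it as a binary knapsack problem.
Allowing fractional choices, the relaxed optimum would be about 28.4, but courses are indivisible.
Algorithms + Databases + ML: credit hours 3 + 2 + 10 = 15 ≤ 16, interest score 8 + 4 + 15 = 27.
Networks + Algorithms + Databases: credit hours 11 + 3 + 2 = 16 ≤ 16, interest score 12 + 8 + 4 = 24.
Algorithms + Robotics + Databases: credit hours 3 + 11 + 2 = 16 ≤ 16, interest score 8 + 15 + 4 = 27.
The maximum interest score is 27; one optimal choice is Algorithms, Databases, and ML.

27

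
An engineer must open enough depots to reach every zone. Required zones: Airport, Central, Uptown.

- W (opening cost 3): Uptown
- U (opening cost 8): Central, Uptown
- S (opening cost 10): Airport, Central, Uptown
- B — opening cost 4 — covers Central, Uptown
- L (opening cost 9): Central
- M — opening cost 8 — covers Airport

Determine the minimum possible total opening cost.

10

S alone covers Airport, Central, Uptown — every zone.
Total opening cost: 10.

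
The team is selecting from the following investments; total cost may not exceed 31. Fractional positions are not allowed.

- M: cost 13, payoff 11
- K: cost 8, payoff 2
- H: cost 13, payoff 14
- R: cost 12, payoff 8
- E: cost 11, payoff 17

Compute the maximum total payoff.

31

H + E: cost 13 + 11 = 24 ≤ 31, payoff 14 + 17 = 31.
M + E: cost 13 + 11 = 24 ≤ 31, payoff 11 + 17 = 28.
Best is H and E with total payoff 31.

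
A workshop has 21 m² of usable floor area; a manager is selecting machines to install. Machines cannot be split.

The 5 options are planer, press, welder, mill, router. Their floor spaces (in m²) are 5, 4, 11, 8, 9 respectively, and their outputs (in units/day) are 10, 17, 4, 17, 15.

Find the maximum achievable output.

Allowing fractional choices, the relaxed optimum would be about 50.7, but machines are indivisible.
planer + press + router: floor space 5 + 4 + 9 = 18 ≤ 21, output 10 + 17 + 15 = 42.
press + mill + router: floor space 4 + 8 + 9 = 21 ≤ 21, output 17 + 17 + 15 = 49.
planer + press + mill: floor space 5 + 4 + 8 = 17 ≤ 21, output 10 + 17 + 17 = 44.
Best is press, mill, and router with total output 49.

49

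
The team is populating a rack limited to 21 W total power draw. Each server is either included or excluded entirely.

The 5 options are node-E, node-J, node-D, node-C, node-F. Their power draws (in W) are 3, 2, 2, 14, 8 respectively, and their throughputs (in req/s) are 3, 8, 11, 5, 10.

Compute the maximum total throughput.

32

Take node-E, node-J, node-D, and node-F: power draw 3 + 2 + 2 + 8 = 15 ≤ 21, throughput 3 + 8 + 11 + 10 = 32.
No other feasible combination does better.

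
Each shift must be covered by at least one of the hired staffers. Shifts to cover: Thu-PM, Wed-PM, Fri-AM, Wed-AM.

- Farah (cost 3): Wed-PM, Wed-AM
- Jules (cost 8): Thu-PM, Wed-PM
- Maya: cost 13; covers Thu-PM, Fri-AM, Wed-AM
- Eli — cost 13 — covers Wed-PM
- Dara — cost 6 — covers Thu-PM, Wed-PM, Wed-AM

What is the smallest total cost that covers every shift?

16

This is a weighted set-cover instance.
The greedy cost-per-new-shift heuristic would pick Farah, Dara, and Maya for 22, but a cheaper cover exists.
Choose Farah and Maya: together they cover Thu-PM, Wed-PM, Fri-AM, Wed-AM — every shift.
Total cost: 3 + 13 = 16.
No cover costs less than 16.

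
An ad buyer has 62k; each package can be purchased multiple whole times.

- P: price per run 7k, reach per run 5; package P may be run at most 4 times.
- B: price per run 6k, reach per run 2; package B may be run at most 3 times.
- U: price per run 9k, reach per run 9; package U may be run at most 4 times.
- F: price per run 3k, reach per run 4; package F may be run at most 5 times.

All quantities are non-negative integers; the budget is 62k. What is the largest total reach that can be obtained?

1×P, 4×U, and 5×F: price 58 ≤ 62, reach 1·5 + 4·9 + 5·4 = 61.
2×P, 4×U, and 4×F: price 62 ≤ 62, reach 2·5 + 4·9 + 4·4 = 62.
Best is 62.

62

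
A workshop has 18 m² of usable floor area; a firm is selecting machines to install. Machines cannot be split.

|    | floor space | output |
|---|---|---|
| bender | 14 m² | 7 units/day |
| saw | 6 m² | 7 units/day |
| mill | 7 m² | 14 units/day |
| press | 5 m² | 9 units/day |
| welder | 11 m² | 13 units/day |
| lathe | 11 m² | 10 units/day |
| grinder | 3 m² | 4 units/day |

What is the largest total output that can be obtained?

30

Treat it as a binary knapsack problem.
Take saw, mill, and press: floor space 6 + 7 + 5 = 18 ≤ 18, output 7 + 14 + 9 = 30.
No other feasible combination does better.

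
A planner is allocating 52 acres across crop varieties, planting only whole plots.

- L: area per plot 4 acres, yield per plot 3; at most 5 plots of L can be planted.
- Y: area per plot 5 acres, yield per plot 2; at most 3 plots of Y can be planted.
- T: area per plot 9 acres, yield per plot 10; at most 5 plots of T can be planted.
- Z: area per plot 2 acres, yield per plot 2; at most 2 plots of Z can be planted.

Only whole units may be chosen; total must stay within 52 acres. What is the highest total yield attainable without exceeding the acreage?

T has the best ratio (10/9); taking only T gives at most 5×10 = 50 (stopped by the area limit).
Mixing does better — 1×L, 5×T, and 1×Z: area 51 ≤ 52, yield 1·3 + 5·10 + 1·2 = 55.

55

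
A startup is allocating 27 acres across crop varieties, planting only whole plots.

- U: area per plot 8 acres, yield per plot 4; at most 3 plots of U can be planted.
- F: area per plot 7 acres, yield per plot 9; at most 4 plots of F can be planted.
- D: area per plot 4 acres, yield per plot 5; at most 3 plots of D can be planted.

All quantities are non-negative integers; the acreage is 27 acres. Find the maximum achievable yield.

This is a bounded integer knapsack.
F has the best ratio (9/7); taking only F gives at most 3×9 = 27 (stopped by the area limit).
Mixing does better — 2×F and 3×D: area 26 ≤ 27, yield 2·9 + 3·5 = 33.

33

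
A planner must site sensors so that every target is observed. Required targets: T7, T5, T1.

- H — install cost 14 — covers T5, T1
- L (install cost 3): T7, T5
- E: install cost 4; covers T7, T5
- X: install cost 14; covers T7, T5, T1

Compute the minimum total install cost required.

This is a weighted set-cover instance.
The greedy cost-per-new-target heuristic would pick L and H for 17, but a cheaper cover exists.
X alone covers T7, T5, T1 — every target.
Total install cost: 14.
No cover costs less than 14.

14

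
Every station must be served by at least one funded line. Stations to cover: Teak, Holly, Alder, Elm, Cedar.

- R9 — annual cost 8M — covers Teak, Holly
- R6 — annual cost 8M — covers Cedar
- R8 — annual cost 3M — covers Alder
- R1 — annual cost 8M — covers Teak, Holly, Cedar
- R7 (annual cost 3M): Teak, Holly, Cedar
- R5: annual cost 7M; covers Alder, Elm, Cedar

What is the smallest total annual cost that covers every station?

10

The greedy cost-per-new-station heuristic would pick R7, R8, and R5 for 13, but a cheaper cover exists.
Choose R7 and R5: together they cover Teak, Holly, Alder, Elm, Cedar — every station.
Total annual cost: 3 + 7 = 10.
No cover costs less than 10.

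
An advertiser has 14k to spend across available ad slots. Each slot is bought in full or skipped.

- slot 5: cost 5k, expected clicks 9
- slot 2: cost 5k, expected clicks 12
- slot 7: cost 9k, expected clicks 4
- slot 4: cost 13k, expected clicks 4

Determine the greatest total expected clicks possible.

This is an integer program with binary decision variables.
Allowing fractional choices, the relaxed optimum would be about 22.8, but ad slots are indivisible.
slot 2 + slot 7: cost 5 + 9 = 14 ≤ 14, expected clicks 12 + 4 = 16.
slot 5 + slot 7: cost 5 + 9 = 14 ≤ 14, expected clicks 9 + 4 = 13.
slot 5 + slot 2: cost 5 + 5 = 10 ≤ 14, expected clicks 9 + 12 = 21.
Best is slot 5 and slot 2 with total expected clicks 21.

21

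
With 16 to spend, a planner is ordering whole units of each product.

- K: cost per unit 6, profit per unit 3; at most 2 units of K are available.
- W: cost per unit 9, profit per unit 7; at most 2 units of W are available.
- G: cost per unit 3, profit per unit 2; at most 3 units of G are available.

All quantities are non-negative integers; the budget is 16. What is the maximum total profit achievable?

11

W has the best ratio (7/9); taking only W gives at most 1×7 = 7 (stopped by the cost limit).
Mixing does better — 1×W and 2×G: cost 15 ≤ 16, profit 1·7 + 2·2 = 11.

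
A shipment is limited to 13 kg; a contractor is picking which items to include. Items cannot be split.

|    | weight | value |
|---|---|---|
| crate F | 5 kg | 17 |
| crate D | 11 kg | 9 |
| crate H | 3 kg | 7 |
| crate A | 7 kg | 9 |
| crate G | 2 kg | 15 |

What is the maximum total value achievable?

39

Allowing fractional choices, the relaxed optimum would be about 42.9, but items are indivisible.
crate F + crate G: weight 5 + 2 = 7 ≤ 13, value 17 + 15 = 32.
crate F + crate H + crate G: weight 5 + 3 + 2 = 10 ≤ 13, value 17 + 7 + 15 = 39.
crate H + crate A + crate G: weight 3 + 7 + 2 = 12 ≤ 13, value 7 + 9 + 15 = 31.
Best is crate F, crate H, and crate G with total value 39.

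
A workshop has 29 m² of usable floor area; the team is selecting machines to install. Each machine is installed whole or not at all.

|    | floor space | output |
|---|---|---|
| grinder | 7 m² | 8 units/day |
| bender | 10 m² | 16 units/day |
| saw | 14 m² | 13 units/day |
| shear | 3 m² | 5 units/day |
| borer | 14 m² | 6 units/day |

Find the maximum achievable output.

Take bender, saw, and shear: floor space 10 + 14 + 3 = 27 ≤ 29, output 16 + 13 + 5 = 34.
No other feasible combination does better.

34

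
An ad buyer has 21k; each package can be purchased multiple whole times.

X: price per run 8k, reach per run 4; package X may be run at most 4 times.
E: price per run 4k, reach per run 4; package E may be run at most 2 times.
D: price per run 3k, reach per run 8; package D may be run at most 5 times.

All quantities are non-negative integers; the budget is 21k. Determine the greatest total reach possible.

This is a bounded integer knapsack.
D has the best ratio (8/3); taking only D gives at most 5×8 = 40 (stopped by the supply cap of 5).
Mixing does better — 1×E and 5×D: price 19 ≤ 21, reach 1·4 + 5·8 = 44.

44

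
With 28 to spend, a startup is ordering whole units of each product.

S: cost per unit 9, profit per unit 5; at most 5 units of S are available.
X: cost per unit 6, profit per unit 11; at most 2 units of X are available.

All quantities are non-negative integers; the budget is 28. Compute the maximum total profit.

27

X has the best ratio (11/6); taking only X gives at most 2×11 = 22 (stopped by the supply cap of 2).
Mixing does better — 1×S and 2×X: cost 21 ≤ 28, profit 1·5 + 2·11 = 27.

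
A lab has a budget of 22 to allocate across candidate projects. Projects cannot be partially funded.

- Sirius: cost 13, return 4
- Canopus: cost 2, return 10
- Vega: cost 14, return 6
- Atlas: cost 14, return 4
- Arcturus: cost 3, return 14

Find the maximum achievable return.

30

Canopus + Vega + Arcturus: cost 2 + 14 + 3 = 19 ≤ 22, return 10 + 6 + 14 = 30.
Canopus + Atlas + Arcturus: cost 2 + 14 + 3 = 19 ≤ 22, return 10 + 4 + 14 = 28.
Sirius + Canopus + Arcturus: cost 13 + 2 + 3 = 18 ≤ 22, return 4 + 10 + 14 = 28.
Best is Canopus, Vega, and Arcturus with total return 30.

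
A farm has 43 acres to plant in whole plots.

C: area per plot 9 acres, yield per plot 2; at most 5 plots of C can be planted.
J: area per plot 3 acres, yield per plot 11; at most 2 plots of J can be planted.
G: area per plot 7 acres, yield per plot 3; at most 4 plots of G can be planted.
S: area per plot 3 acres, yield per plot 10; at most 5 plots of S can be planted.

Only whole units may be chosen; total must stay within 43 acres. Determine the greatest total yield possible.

81

2×J, 3×G, and 5×S: area 42 ≤ 43, yield 2·11 + 3·3 + 5·10 = 81.
2×J, 2×G, and 5×S: area 35 ≤ 43, yield 2·11 + 2·3 + 5·10 = 78.
Best is 81.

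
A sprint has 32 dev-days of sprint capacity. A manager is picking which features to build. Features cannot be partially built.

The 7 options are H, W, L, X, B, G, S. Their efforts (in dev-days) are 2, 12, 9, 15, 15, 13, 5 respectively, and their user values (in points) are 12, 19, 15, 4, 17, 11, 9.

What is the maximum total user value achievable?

H + W + L + S: effort 2 + 12 + 9 + 5 = 28 ≤ 32, user value 12 + 19 + 15 + 9 = 55.
H + L + B + S: effort 2 + 9 + 15 + 5 = 31 ≤ 32, user value 12 + 15 + 17 + 9 = 53.
H + W + G + S: effort 2 + 12 + 13 + 5 = 32 ≤ 32, user value 12 + 19 + 11 + 9 = 51.
Best is H, W, L, and S with total user value 55.

55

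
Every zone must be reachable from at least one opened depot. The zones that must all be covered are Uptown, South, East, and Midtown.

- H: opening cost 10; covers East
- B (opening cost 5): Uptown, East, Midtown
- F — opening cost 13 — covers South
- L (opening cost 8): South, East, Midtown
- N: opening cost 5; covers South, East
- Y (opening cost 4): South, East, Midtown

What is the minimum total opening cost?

9

This is a weighted set-cover instance.
Choose B and Y: together they cover Uptown, South, East, Midtown — every zone.
Total opening cost: 5 + 4 = 9.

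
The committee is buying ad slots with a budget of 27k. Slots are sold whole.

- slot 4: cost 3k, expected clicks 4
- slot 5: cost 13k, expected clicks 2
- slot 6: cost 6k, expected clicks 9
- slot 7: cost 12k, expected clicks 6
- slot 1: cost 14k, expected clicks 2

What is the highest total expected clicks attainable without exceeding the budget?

19

Take slot 4, slot 6, and slot 7: cost 3 + 6 + 12 = 21 ≤ 27, expected clicks 4 + 9 + 6 = 19.
No other feasible combination does better.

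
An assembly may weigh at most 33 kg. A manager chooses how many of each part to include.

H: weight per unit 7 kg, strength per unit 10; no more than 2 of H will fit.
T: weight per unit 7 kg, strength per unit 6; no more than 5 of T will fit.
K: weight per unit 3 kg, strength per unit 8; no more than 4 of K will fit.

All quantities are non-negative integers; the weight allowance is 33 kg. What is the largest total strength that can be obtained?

58

Take 2×H, 1×T, and 4×K: weight 33 ≤ 33, strength 2·10 + 1·6 + 4·8 = 58.
K has the best ratio (8/3) and is taken to its limit of 4; remaining capacity is filled optimally with the others.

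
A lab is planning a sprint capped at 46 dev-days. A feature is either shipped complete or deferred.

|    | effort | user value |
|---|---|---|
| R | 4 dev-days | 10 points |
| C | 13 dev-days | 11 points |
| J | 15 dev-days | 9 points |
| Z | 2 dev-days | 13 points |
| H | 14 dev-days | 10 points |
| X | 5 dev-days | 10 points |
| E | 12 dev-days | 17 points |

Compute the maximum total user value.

R + C + Z + H + E: effort 4 + 13 + 2 + 14 + 12 = 45 ≤ 46, user value 10 + 11 + 13 + 10 + 17 = 61.
R + C + Z + X + E: effort 4 + 13 + 2 + 5 + 12 = 36 ≤ 46, user value 10 + 11 + 13 + 10 + 17 = 61.
The maximum user value is 61; one optimal choice is R, C, Z, X, and E.

61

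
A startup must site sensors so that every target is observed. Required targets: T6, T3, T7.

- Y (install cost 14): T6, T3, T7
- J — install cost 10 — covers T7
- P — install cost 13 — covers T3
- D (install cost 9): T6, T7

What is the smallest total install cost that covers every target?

This is an integer covering problem.
The greedy cost-per-new-target heuristic would pick D and P for 22, but a cheaper cover exists.
Y alone covers T6, T3, T7 — every target.
Total install cost: 14.
No cover costs less than 14.

14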